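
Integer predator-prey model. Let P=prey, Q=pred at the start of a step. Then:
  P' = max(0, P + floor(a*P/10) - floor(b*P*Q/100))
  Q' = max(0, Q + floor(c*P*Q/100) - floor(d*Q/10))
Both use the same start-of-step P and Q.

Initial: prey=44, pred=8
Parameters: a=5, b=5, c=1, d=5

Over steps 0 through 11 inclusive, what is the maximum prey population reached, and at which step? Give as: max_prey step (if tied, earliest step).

Step 1: prey: 44+22-17=49; pred: 8+3-4=7
Step 2: prey: 49+24-17=56; pred: 7+3-3=7
Step 3: prey: 56+28-19=65; pred: 7+3-3=7
Step 4: prey: 65+32-22=75; pred: 7+4-3=8
Step 5: prey: 75+37-30=82; pred: 8+6-4=10
Step 6: prey: 82+41-41=82; pred: 10+8-5=13
Step 7: prey: 82+41-53=70; pred: 13+10-6=17
Step 8: prey: 70+35-59=46; pred: 17+11-8=20
Step 9: prey: 46+23-46=23; pred: 20+9-10=19
Step 10: prey: 23+11-21=13; pred: 19+4-9=14
Step 11: prey: 13+6-9=10; pred: 14+1-7=8
Max prey = 82 at step 5

Answer: 82 5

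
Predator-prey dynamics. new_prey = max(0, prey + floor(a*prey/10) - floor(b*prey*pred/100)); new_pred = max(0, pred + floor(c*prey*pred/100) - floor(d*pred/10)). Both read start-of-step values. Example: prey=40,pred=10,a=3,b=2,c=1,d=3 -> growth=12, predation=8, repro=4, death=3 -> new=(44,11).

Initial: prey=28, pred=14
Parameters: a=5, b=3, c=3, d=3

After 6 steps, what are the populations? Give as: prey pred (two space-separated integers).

Step 1: prey: 28+14-11=31; pred: 14+11-4=21
Step 2: prey: 31+15-19=27; pred: 21+19-6=34
Step 3: prey: 27+13-27=13; pred: 34+27-10=51
Step 4: prey: 13+6-19=0; pred: 51+19-15=55
Step 5: prey: 0+0-0=0; pred: 55+0-16=39
Step 6: prey: 0+0-0=0; pred: 39+0-11=28

Answer: 0 28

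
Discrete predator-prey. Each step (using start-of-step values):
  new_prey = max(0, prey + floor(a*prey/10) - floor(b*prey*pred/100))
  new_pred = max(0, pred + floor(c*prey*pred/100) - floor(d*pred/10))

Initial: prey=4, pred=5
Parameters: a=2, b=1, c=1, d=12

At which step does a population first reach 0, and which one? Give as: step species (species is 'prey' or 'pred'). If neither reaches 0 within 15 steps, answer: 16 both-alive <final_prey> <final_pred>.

Answer: 1 pred

Derivation:
Step 1: prey: 4+0-0=4; pred: 5+0-6=0
First extinction: pred at step 1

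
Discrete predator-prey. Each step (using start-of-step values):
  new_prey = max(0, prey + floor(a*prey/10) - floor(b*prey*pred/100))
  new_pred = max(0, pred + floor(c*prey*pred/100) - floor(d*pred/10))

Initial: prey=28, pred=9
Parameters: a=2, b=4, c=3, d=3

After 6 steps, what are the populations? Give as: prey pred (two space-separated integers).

Step 1: prey: 28+5-10=23; pred: 9+7-2=14
Step 2: prey: 23+4-12=15; pred: 14+9-4=19
Step 3: prey: 15+3-11=7; pred: 19+8-5=22
Step 4: prey: 7+1-6=2; pred: 22+4-6=20
Step 5: prey: 2+0-1=1; pred: 20+1-6=15
Step 6: prey: 1+0-0=1; pred: 15+0-4=11

Answer: 1 11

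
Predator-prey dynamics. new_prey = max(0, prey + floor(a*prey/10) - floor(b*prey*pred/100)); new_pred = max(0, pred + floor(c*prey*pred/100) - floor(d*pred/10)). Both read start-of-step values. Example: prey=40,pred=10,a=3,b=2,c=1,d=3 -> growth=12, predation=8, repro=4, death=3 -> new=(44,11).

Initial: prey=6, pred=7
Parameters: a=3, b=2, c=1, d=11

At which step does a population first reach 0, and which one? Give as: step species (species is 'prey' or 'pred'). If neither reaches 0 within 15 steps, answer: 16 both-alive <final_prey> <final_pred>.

Step 1: prey: 6+1-0=7; pred: 7+0-7=0
First extinction: pred at step 1

Answer: 1 pred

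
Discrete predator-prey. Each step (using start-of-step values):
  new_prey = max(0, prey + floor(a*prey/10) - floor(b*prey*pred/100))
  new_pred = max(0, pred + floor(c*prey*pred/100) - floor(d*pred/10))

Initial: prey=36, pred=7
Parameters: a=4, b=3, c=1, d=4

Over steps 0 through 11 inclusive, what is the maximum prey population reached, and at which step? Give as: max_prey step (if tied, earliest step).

Step 1: prey: 36+14-7=43; pred: 7+2-2=7
Step 2: prey: 43+17-9=51; pred: 7+3-2=8
Step 3: prey: 51+20-12=59; pred: 8+4-3=9
Step 4: prey: 59+23-15=67; pred: 9+5-3=11
Step 5: prey: 67+26-22=71; pred: 11+7-4=14
Step 6: prey: 71+28-29=70; pred: 14+9-5=18
Step 7: prey: 70+28-37=61; pred: 18+12-7=23
Step 8: prey: 61+24-42=43; pred: 23+14-9=28
Step 9: prey: 43+17-36=24; pred: 28+12-11=29
Step 10: prey: 24+9-20=13; pred: 29+6-11=24
Step 11: prey: 13+5-9=9; pred: 24+3-9=18
Max prey = 71 at step 5

Answer: 71 5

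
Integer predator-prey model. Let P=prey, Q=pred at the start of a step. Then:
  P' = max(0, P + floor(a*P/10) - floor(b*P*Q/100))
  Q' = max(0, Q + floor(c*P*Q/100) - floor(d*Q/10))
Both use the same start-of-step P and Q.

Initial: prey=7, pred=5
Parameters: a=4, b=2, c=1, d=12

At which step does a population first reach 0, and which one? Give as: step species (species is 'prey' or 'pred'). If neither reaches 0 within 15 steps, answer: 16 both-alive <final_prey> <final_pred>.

Step 1: prey: 7+2-0=9; pred: 5+0-6=0
First extinction: pred at step 1

Answer: 1 pred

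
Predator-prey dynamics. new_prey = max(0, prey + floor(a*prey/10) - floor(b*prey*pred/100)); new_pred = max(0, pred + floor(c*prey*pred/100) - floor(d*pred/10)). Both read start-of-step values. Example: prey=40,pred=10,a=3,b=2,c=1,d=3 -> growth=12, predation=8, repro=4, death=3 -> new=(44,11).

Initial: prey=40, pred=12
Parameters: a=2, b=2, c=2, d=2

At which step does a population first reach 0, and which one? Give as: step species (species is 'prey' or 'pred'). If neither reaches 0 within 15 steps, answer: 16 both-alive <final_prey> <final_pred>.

Step 1: prey: 40+8-9=39; pred: 12+9-2=19
Step 2: prey: 39+7-14=32; pred: 19+14-3=30
Step 3: prey: 32+6-19=19; pred: 30+19-6=43
Step 4: prey: 19+3-16=6; pred: 43+16-8=51
Step 5: prey: 6+1-6=1; pred: 51+6-10=47
Step 6: prey: 1+0-0=1; pred: 47+0-9=38
Step 7: prey: 1+0-0=1; pred: 38+0-7=31
Step 8: prey: 1+0-0=1; pred: 31+0-6=25
Step 9: prey: 1+0-0=1; pred: 25+0-5=20
Step 10: prey: 1+0-0=1; pred: 20+0-4=16
Step 11: prey: 1+0-0=1; pred: 16+0-3=13
Step 12: prey: 1+0-0=1; pred: 13+0-2=11
Step 13: prey: 1+0-0=1; pred: 11+0-2=9
Step 14: prey: 1+0-0=1; pred: 9+0-1=8
Step 15: prey: 1+0-0=1; pred: 8+0-1=7
No extinction within 15 steps

Answer: 16 both-alive 1 7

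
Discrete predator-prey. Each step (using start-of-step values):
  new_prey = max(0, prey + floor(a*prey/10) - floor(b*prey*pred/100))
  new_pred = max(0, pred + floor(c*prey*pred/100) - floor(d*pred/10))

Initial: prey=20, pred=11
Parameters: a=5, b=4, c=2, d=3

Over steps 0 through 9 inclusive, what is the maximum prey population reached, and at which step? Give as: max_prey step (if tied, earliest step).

Answer: 23 2

Derivation:
Step 1: prey: 20+10-8=22; pred: 11+4-3=12
Step 2: prey: 22+11-10=23; pred: 12+5-3=14
Step 3: prey: 23+11-12=22; pred: 14+6-4=16
Step 4: prey: 22+11-14=19; pred: 16+7-4=19
Step 5: prey: 19+9-14=14; pred: 19+7-5=21
Step 6: prey: 14+7-11=10; pred: 21+5-6=20
Step 7: prey: 10+5-8=7; pred: 20+4-6=18
Step 8: prey: 7+3-5=5; pred: 18+2-5=15
Step 9: prey: 5+2-3=4; pred: 15+1-4=12
Max prey = 23 at step 2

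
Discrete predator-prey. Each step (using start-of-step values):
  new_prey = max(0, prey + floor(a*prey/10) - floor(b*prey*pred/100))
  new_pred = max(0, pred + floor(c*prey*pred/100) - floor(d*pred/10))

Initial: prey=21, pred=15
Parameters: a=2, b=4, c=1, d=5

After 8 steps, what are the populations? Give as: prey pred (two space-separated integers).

Answer: 21 1

Derivation:
Step 1: prey: 21+4-12=13; pred: 15+3-7=11
Step 2: prey: 13+2-5=10; pred: 11+1-5=7
Step 3: prey: 10+2-2=10; pred: 7+0-3=4
Step 4: prey: 10+2-1=11; pred: 4+0-2=2
Step 5: prey: 11+2-0=13; pred: 2+0-1=1
Step 6: prey: 13+2-0=15; pred: 1+0-0=1
Step 7: prey: 15+3-0=18; pred: 1+0-0=1
Step 8: prey: 18+3-0=21; pred: 1+0-0=1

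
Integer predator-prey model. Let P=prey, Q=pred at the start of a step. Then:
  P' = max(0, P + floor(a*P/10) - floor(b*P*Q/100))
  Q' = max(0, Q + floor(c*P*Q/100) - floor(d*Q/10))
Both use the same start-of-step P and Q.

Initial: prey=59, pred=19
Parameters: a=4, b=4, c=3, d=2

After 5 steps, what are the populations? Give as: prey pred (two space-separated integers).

Step 1: prey: 59+23-44=38; pred: 19+33-3=49
Step 2: prey: 38+15-74=0; pred: 49+55-9=95
Step 3: prey: 0+0-0=0; pred: 95+0-19=76
Step 4: prey: 0+0-0=0; pred: 76+0-15=61
Step 5: prey: 0+0-0=0; pred: 61+0-12=49

Answer: 0 49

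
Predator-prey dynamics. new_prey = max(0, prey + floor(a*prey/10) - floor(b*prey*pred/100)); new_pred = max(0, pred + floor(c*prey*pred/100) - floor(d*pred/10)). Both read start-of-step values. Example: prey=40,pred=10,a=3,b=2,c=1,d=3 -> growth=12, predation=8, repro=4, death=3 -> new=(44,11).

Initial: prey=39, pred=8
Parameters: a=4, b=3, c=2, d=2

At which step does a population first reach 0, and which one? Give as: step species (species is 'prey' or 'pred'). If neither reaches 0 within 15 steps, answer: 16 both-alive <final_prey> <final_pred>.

Step 1: prey: 39+15-9=45; pred: 8+6-1=13
Step 2: prey: 45+18-17=46; pred: 13+11-2=22
Step 3: prey: 46+18-30=34; pred: 22+20-4=38
Step 4: prey: 34+13-38=9; pred: 38+25-7=56
Step 5: prey: 9+3-15=0; pred: 56+10-11=55
First extinction: prey at step 5

Answer: 5 prey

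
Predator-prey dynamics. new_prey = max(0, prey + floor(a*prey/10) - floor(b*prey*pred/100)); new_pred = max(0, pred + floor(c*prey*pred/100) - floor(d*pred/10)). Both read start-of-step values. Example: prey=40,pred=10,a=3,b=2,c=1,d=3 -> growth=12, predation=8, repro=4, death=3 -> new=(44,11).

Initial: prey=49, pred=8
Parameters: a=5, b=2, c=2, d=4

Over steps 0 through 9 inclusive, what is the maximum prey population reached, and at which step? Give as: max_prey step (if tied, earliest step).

Step 1: prey: 49+24-7=66; pred: 8+7-3=12
Step 2: prey: 66+33-15=84; pred: 12+15-4=23
Step 3: prey: 84+42-38=88; pred: 23+38-9=52
Step 4: prey: 88+44-91=41; pred: 52+91-20=123
Step 5: prey: 41+20-100=0; pred: 123+100-49=174
Step 6: prey: 0+0-0=0; pred: 174+0-69=105
Step 7: prey: 0+0-0=0; pred: 105+0-42=63
Step 8: prey: 0+0-0=0; pred: 63+0-25=38
Step 9: prey: 0+0-0=0; pred: 38+0-15=23
Max prey = 88 at step 3

Answer: 88 3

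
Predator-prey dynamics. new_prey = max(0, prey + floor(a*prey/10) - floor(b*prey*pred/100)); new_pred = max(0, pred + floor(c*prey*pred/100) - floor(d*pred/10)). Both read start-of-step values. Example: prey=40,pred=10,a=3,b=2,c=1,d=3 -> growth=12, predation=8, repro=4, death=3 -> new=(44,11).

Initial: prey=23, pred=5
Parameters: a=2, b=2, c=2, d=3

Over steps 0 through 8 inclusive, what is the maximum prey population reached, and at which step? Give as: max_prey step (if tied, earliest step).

Step 1: prey: 23+4-2=25; pred: 5+2-1=6
Step 2: prey: 25+5-3=27; pred: 6+3-1=8
Step 3: prey: 27+5-4=28; pred: 8+4-2=10
Step 4: prey: 28+5-5=28; pred: 10+5-3=12
Step 5: prey: 28+5-6=27; pred: 12+6-3=15
Step 6: prey: 27+5-8=24; pred: 15+8-4=19
Step 7: prey: 24+4-9=19; pred: 19+9-5=23
Step 8: prey: 19+3-8=14; pred: 23+8-6=25
Max prey = 28 at step 3

Answer: 28 3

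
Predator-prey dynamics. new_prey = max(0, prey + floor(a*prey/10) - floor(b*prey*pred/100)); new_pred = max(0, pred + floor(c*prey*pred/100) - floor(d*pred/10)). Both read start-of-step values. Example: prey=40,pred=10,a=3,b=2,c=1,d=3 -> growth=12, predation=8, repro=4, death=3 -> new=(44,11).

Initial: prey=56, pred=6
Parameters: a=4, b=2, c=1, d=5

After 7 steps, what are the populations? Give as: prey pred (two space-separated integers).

Step 1: prey: 56+22-6=72; pred: 6+3-3=6
Step 2: prey: 72+28-8=92; pred: 6+4-3=7
Step 3: prey: 92+36-12=116; pred: 7+6-3=10
Step 4: prey: 116+46-23=139; pred: 10+11-5=16
Step 5: prey: 139+55-44=150; pred: 16+22-8=30
Step 6: prey: 150+60-90=120; pred: 30+45-15=60
Step 7: prey: 120+48-144=24; pred: 60+72-30=102

Answer: 24 102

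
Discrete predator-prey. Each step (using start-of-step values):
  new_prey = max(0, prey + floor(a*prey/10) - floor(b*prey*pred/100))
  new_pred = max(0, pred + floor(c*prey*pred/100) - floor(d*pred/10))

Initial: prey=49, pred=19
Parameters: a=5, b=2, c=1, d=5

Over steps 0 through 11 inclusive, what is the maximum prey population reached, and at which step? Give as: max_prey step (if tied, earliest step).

Answer: 73 4

Derivation:
Step 1: prey: 49+24-18=55; pred: 19+9-9=19
Step 2: prey: 55+27-20=62; pred: 19+10-9=20
Step 3: prey: 62+31-24=69; pred: 20+12-10=22
Step 4: prey: 69+34-30=73; pred: 22+15-11=26
Step 5: prey: 73+36-37=72; pred: 26+18-13=31
Step 6: prey: 72+36-44=64; pred: 31+22-15=38
Step 7: prey: 64+32-48=48; pred: 38+24-19=43
Step 8: prey: 48+24-41=31; pred: 43+20-21=42
Step 9: prey: 31+15-26=20; pred: 42+13-21=34
Step 10: prey: 20+10-13=17; pred: 34+6-17=23
Step 11: prey: 17+8-7=18; pred: 23+3-11=15
Max prey = 73 at step 4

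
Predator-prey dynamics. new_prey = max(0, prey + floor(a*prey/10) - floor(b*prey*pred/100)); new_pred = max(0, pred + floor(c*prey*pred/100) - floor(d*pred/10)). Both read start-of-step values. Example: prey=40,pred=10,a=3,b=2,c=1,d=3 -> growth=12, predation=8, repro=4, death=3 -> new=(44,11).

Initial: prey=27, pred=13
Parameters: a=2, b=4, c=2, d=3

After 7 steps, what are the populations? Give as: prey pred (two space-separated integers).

Step 1: prey: 27+5-14=18; pred: 13+7-3=17
Step 2: prey: 18+3-12=9; pred: 17+6-5=18
Step 3: prey: 9+1-6=4; pred: 18+3-5=16
Step 4: prey: 4+0-2=2; pred: 16+1-4=13
Step 5: prey: 2+0-1=1; pred: 13+0-3=10
Step 6: prey: 1+0-0=1; pred: 10+0-3=7
Step 7: prey: 1+0-0=1; pred: 7+0-2=5

Answer: 1 5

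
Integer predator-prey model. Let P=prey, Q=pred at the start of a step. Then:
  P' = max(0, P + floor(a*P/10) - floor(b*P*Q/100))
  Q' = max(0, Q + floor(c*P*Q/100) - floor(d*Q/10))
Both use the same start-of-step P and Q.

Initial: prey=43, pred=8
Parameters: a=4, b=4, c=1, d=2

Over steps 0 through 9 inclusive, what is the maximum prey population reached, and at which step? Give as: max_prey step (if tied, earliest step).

Answer: 47 1

Derivation:
Step 1: prey: 43+17-13=47; pred: 8+3-1=10
Step 2: prey: 47+18-18=47; pred: 10+4-2=12
Step 3: prey: 47+18-22=43; pred: 12+5-2=15
Step 4: prey: 43+17-25=35; pred: 15+6-3=18
Step 5: prey: 35+14-25=24; pred: 18+6-3=21
Step 6: prey: 24+9-20=13; pred: 21+5-4=22
Step 7: prey: 13+5-11=7; pred: 22+2-4=20
Step 8: prey: 7+2-5=4; pred: 20+1-4=17
Step 9: prey: 4+1-2=3; pred: 17+0-3=14
Max prey = 47 at step 1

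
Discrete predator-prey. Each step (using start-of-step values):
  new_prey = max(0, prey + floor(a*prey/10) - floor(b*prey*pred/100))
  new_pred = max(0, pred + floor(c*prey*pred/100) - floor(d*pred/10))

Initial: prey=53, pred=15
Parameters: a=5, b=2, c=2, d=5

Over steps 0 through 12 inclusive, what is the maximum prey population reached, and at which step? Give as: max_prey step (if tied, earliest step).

Answer: 67 2

Derivation:
Step 1: prey: 53+26-15=64; pred: 15+15-7=23
Step 2: prey: 64+32-29=67; pred: 23+29-11=41
Step 3: prey: 67+33-54=46; pred: 41+54-20=75
Step 4: prey: 46+23-69=0; pred: 75+69-37=107
Step 5: prey: 0+0-0=0; pred: 107+0-53=54
Step 6: prey: 0+0-0=0; pred: 54+0-27=27
Step 7: prey: 0+0-0=0; pred: 27+0-13=14
Step 8: prey: 0+0-0=0; pred: 14+0-7=7
Step 9: prey: 0+0-0=0; pred: 7+0-3=4
Step 10: prey: 0+0-0=0; pred: 4+0-2=2
Step 11: prey: 0+0-0=0; pred: 2+0-1=1
Step 12: prey: 0+0-0=0; pred: 1+0-0=1
Max prey = 67 at step 2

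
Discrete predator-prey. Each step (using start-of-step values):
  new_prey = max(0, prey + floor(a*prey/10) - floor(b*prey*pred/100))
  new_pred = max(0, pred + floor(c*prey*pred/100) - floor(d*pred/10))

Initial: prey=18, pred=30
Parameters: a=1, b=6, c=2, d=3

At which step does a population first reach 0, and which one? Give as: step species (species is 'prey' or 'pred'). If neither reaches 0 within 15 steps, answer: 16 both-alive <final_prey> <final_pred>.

Step 1: prey: 18+1-32=0; pred: 30+10-9=31
First extinction: prey at step 1

Answer: 1 prey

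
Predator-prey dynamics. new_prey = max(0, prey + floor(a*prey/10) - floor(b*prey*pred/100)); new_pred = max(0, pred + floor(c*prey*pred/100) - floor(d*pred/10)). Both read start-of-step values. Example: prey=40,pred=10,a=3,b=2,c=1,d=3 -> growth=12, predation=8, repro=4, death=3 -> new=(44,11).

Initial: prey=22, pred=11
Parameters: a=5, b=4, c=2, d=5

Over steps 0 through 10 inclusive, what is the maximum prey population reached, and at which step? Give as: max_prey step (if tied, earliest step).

Answer: 39 6

Derivation:
Step 1: prey: 22+11-9=24; pred: 11+4-5=10
Step 2: prey: 24+12-9=27; pred: 10+4-5=9
Step 3: prey: 27+13-9=31; pred: 9+4-4=9
Step 4: prey: 31+15-11=35; pred: 9+5-4=10
Step 5: prey: 35+17-14=38; pred: 10+7-5=12
Step 6: prey: 38+19-18=39; pred: 12+9-6=15
Step 7: prey: 39+19-23=35; pred: 15+11-7=19
Step 8: prey: 35+17-26=26; pred: 19+13-9=23
Step 9: prey: 26+13-23=16; pred: 23+11-11=23
Step 10: prey: 16+8-14=10; pred: 23+7-11=19
Max prey = 39 at step 6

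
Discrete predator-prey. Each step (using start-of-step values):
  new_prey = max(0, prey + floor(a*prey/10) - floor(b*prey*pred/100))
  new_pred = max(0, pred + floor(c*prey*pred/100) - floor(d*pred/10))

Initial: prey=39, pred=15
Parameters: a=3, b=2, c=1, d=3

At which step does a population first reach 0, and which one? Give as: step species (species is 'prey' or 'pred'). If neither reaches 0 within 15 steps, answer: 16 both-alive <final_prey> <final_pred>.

Answer: 16 both-alive 28 9

Derivation:
Step 1: prey: 39+11-11=39; pred: 15+5-4=16
Step 2: prey: 39+11-12=38; pred: 16+6-4=18
Step 3: prey: 38+11-13=36; pred: 18+6-5=19
Step 4: prey: 36+10-13=33; pred: 19+6-5=20
Step 5: prey: 33+9-13=29; pred: 20+6-6=20
Step 6: prey: 29+8-11=26; pred: 20+5-6=19
Step 7: prey: 26+7-9=24; pred: 19+4-5=18
Step 8: prey: 24+7-8=23; pred: 18+4-5=17
Step 9: prey: 23+6-7=22; pred: 17+3-5=15
Step 10: prey: 22+6-6=22; pred: 15+3-4=14
Step 11: prey: 22+6-6=22; pred: 14+3-4=13
Step 12: prey: 22+6-5=23; pred: 13+2-3=12
Step 13: prey: 23+6-5=24; pred: 12+2-3=11
Step 14: prey: 24+7-5=26; pred: 11+2-3=10
Step 15: prey: 26+7-5=28; pred: 10+2-3=9
No extinction within 15 steps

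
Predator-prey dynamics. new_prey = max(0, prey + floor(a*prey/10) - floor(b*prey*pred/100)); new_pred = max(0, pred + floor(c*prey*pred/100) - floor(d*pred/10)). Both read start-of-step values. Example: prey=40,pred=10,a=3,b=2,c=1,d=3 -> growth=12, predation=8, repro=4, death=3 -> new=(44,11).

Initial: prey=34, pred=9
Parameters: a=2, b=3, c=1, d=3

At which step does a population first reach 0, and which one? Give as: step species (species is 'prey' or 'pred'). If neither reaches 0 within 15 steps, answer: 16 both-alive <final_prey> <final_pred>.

Step 1: prey: 34+6-9=31; pred: 9+3-2=10
Step 2: prey: 31+6-9=28; pred: 10+3-3=10
Step 3: prey: 28+5-8=25; pred: 10+2-3=9
Step 4: prey: 25+5-6=24; pred: 9+2-2=9
Step 5: prey: 24+4-6=22; pred: 9+2-2=9
Step 6: prey: 22+4-5=21; pred: 9+1-2=8
Step 7: prey: 21+4-5=20; pred: 8+1-2=7
Step 8: prey: 20+4-4=20; pred: 7+1-2=6
Step 9: prey: 20+4-3=21; pred: 6+1-1=6
Step 10: prey: 21+4-3=22; pred: 6+1-1=6
Step 11: prey: 22+4-3=23; pred: 6+1-1=6
Step 12: prey: 23+4-4=23; pred: 6+1-1=6
Steps 13-15: state stable at prey=23, pred=6 (no change)
No extinction within 15 steps

Answer: 16 both-alive 23 6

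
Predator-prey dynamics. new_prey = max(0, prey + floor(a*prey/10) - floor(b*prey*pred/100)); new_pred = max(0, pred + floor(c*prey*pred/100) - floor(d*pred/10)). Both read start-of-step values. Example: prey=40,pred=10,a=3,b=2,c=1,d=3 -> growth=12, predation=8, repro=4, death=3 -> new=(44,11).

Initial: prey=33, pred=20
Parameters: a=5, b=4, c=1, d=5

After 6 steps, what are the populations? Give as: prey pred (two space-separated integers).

Step 1: prey: 33+16-26=23; pred: 20+6-10=16
Step 2: prey: 23+11-14=20; pred: 16+3-8=11
Step 3: prey: 20+10-8=22; pred: 11+2-5=8
Step 4: prey: 22+11-7=26; pred: 8+1-4=5
Step 5: prey: 26+13-5=34; pred: 5+1-2=4
Step 6: prey: 34+17-5=46; pred: 4+1-2=3

Answer: 46 3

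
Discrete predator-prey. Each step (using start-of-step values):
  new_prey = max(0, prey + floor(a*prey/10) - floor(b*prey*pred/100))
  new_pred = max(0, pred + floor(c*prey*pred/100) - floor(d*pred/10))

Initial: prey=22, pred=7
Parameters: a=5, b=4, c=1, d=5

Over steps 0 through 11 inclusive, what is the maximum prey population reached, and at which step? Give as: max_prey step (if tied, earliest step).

Answer: 204 8

Derivation:
Step 1: prey: 22+11-6=27; pred: 7+1-3=5
Step 2: prey: 27+13-5=35; pred: 5+1-2=4
Step 3: prey: 35+17-5=47; pred: 4+1-2=3
Step 4: prey: 47+23-5=65; pred: 3+1-1=3
Step 5: prey: 65+32-7=90; pred: 3+1-1=3
Step 6: prey: 90+45-10=125; pred: 3+2-1=4
Step 7: prey: 125+62-20=167; pred: 4+5-2=7
Step 8: prey: 167+83-46=204; pred: 7+11-3=15
Step 9: prey: 204+102-122=184; pred: 15+30-7=38
Step 10: prey: 184+92-279=0; pred: 38+69-19=88
Step 11: prey: 0+0-0=0; pred: 88+0-44=44
Max prey = 204 at step 8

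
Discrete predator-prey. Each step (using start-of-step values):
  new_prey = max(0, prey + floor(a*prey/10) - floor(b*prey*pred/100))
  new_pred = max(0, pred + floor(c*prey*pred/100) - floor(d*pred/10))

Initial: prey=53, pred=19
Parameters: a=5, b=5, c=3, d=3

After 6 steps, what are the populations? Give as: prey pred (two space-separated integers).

Answer: 0 18

Derivation:
Step 1: prey: 53+26-50=29; pred: 19+30-5=44
Step 2: prey: 29+14-63=0; pred: 44+38-13=69
Step 3: prey: 0+0-0=0; pred: 69+0-20=49
Step 4: prey: 0+0-0=0; pred: 49+0-14=35
Step 5: prey: 0+0-0=0; pred: 35+0-10=25
Step 6: prey: 0+0-0=0; pred: 25+0-7=18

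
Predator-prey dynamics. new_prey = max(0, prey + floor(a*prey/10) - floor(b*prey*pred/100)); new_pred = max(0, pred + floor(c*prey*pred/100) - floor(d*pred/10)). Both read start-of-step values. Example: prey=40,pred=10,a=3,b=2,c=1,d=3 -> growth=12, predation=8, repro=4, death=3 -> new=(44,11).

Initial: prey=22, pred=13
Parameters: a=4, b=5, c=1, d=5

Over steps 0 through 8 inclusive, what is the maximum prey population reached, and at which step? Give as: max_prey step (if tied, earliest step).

Step 1: prey: 22+8-14=16; pred: 13+2-6=9
Step 2: prey: 16+6-7=15; pred: 9+1-4=6
Step 3: prey: 15+6-4=17; pred: 6+0-3=3
Step 4: prey: 17+6-2=21; pred: 3+0-1=2
Step 5: prey: 21+8-2=27; pred: 2+0-1=1
Step 6: prey: 27+10-1=36; pred: 1+0-0=1
Step 7: prey: 36+14-1=49; pred: 1+0-0=1
Step 8: prey: 49+19-2=66; pred: 1+0-0=1
Max prey = 66 at step 8

Answer: 66 8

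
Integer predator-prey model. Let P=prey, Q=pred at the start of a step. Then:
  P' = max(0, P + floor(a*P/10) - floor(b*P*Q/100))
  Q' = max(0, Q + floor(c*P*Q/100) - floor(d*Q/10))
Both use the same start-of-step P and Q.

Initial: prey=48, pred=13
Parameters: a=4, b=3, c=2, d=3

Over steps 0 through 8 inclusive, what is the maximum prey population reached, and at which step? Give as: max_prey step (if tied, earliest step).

Answer: 49 1

Derivation:
Step 1: prey: 48+19-18=49; pred: 13+12-3=22
Step 2: prey: 49+19-32=36; pred: 22+21-6=37
Step 3: prey: 36+14-39=11; pred: 37+26-11=52
Step 4: prey: 11+4-17=0; pred: 52+11-15=48
Step 5: prey: 0+0-0=0; pred: 48+0-14=34
Step 6: prey: 0+0-0=0; pred: 34+0-10=24
Step 7: prey: 0+0-0=0; pred: 24+0-7=17
Step 8: prey: 0+0-0=0; pred: 17+0-5=12
Max prey = 49 at step 1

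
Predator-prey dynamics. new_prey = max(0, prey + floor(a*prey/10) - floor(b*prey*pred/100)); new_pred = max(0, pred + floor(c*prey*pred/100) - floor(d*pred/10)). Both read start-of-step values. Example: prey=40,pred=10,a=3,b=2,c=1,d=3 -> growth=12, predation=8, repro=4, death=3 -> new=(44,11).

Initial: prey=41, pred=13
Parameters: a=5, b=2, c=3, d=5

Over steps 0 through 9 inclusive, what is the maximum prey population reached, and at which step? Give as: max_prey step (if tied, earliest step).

Step 1: prey: 41+20-10=51; pred: 13+15-6=22
Step 2: prey: 51+25-22=54; pred: 22+33-11=44
Step 3: prey: 54+27-47=34; pred: 44+71-22=93
Step 4: prey: 34+17-63=0; pred: 93+94-46=141
Step 5: prey: 0+0-0=0; pred: 141+0-70=71
Step 6: prey: 0+0-0=0; pred: 71+0-35=36
Step 7: prey: 0+0-0=0; pred: 36+0-18=18
Step 8: prey: 0+0-0=0; pred: 18+0-9=9
Step 9: prey: 0+0-0=0; pred: 9+0-4=5
Max prey = 54 at step 2

Answer: 54 2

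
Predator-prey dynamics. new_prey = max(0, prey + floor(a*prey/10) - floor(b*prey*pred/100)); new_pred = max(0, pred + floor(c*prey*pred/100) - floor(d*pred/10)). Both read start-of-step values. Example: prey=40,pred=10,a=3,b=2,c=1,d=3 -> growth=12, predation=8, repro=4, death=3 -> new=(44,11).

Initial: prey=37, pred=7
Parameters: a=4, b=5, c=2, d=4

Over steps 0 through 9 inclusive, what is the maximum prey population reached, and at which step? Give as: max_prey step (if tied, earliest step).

Answer: 39 1

Derivation:
Step 1: prey: 37+14-12=39; pred: 7+5-2=10
Step 2: prey: 39+15-19=35; pred: 10+7-4=13
Step 3: prey: 35+14-22=27; pred: 13+9-5=17
Step 4: prey: 27+10-22=15; pred: 17+9-6=20
Step 5: prey: 15+6-15=6; pred: 20+6-8=18
Step 6: prey: 6+2-5=3; pred: 18+2-7=13
Step 7: prey: 3+1-1=3; pred: 13+0-5=8
Step 8: prey: 3+1-1=3; pred: 8+0-3=5
Step 9: prey: 3+1-0=4; pred: 5+0-2=3
Max prey = 39 at step 1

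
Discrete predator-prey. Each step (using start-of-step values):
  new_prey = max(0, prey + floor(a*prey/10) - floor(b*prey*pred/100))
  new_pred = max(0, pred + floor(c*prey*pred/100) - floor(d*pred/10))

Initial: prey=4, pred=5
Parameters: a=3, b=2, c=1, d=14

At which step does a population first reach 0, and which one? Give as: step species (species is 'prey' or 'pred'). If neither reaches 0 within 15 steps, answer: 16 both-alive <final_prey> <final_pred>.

Answer: 1 pred

Derivation:
Step 1: prey: 4+1-0=5; pred: 5+0-7=0
First extinction: pred at step 1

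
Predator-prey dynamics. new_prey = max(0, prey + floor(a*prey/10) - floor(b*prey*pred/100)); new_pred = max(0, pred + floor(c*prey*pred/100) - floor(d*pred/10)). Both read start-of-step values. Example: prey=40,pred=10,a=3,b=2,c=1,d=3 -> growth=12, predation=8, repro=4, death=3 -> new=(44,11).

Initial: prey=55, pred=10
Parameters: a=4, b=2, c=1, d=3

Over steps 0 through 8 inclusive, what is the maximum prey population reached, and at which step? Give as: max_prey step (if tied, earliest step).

Step 1: prey: 55+22-11=66; pred: 10+5-3=12
Step 2: prey: 66+26-15=77; pred: 12+7-3=16
Step 3: prey: 77+30-24=83; pred: 16+12-4=24
Step 4: prey: 83+33-39=77; pred: 24+19-7=36
Step 5: prey: 77+30-55=52; pred: 36+27-10=53
Step 6: prey: 52+20-55=17; pred: 53+27-15=65
Step 7: prey: 17+6-22=1; pred: 65+11-19=57
Step 8: prey: 1+0-1=0; pred: 57+0-17=40
Max prey = 83 at step 3

Answer: 83 3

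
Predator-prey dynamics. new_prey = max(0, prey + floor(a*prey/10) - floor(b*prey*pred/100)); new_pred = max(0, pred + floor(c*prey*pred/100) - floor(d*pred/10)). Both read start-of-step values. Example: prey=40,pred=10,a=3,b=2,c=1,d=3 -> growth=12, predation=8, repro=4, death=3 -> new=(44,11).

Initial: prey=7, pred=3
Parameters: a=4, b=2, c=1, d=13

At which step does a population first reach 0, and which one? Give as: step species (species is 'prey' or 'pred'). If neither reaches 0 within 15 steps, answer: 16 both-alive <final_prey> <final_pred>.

Answer: 1 pred

Derivation:
Step 1: prey: 7+2-0=9; pred: 3+0-3=0
First extinction: pred at step 1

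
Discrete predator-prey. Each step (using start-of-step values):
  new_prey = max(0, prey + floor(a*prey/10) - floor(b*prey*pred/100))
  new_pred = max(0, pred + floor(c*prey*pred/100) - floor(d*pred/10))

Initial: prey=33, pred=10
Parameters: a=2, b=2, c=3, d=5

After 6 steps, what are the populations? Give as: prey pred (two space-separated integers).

Answer: 4 23

Derivation:
Step 1: prey: 33+6-6=33; pred: 10+9-5=14
Step 2: prey: 33+6-9=30; pred: 14+13-7=20
Step 3: prey: 30+6-12=24; pred: 20+18-10=28
Step 4: prey: 24+4-13=15; pred: 28+20-14=34
Step 5: prey: 15+3-10=8; pred: 34+15-17=32
Step 6: prey: 8+1-5=4; pred: 32+7-16=23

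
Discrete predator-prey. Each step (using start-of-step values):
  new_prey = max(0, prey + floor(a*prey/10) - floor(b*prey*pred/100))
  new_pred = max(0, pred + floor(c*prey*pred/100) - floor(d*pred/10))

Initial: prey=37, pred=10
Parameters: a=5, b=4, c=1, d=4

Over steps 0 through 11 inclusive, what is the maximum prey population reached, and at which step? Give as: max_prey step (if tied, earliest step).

Step 1: prey: 37+18-14=41; pred: 10+3-4=9
Step 2: prey: 41+20-14=47; pred: 9+3-3=9
Step 3: prey: 47+23-16=54; pred: 9+4-3=10
Step 4: prey: 54+27-21=60; pred: 10+5-4=11
Step 5: prey: 60+30-26=64; pred: 11+6-4=13
Step 6: prey: 64+32-33=63; pred: 13+8-5=16
Step 7: prey: 63+31-40=54; pred: 16+10-6=20
Step 8: prey: 54+27-43=38; pred: 20+10-8=22
Step 9: prey: 38+19-33=24; pred: 22+8-8=22
Step 10: prey: 24+12-21=15; pred: 22+5-8=19
Step 11: prey: 15+7-11=11; pred: 19+2-7=14
Max prey = 64 at step 5

Answer: 64 5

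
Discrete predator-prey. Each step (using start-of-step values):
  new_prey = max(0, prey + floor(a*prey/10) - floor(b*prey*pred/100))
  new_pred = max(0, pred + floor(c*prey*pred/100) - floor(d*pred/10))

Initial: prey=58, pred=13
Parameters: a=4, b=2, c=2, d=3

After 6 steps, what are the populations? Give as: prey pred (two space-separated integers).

Answer: 0 54

Derivation:
Step 1: prey: 58+23-15=66; pred: 13+15-3=25
Step 2: prey: 66+26-33=59; pred: 25+33-7=51
Step 3: prey: 59+23-60=22; pred: 51+60-15=96
Step 4: prey: 22+8-42=0; pred: 96+42-28=110
Step 5: prey: 0+0-0=0; pred: 110+0-33=77
Step 6: prey: 0+0-0=0; pred: 77+0-23=54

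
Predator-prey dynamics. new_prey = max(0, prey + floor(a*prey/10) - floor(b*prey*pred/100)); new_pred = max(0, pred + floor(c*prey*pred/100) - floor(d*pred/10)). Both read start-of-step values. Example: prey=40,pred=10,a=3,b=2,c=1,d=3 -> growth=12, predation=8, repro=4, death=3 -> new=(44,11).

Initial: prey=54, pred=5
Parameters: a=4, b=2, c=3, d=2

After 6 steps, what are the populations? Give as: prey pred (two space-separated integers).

Answer: 0 184

Derivation:
Step 1: prey: 54+21-5=70; pred: 5+8-1=12
Step 2: prey: 70+28-16=82; pred: 12+25-2=35
Step 3: prey: 82+32-57=57; pred: 35+86-7=114
Step 4: prey: 57+22-129=0; pred: 114+194-22=286
Step 5: prey: 0+0-0=0; pred: 286+0-57=229
Step 6: prey: 0+0-0=0; pred: 229+0-45=184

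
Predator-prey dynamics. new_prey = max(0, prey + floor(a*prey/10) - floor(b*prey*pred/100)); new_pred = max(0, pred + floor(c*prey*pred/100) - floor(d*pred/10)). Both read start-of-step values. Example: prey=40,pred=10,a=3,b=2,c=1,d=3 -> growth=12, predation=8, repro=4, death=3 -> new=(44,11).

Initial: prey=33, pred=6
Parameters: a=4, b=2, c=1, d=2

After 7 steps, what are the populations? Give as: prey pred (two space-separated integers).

Answer: 48 72

Derivation:
Step 1: prey: 33+13-3=43; pred: 6+1-1=6
Step 2: prey: 43+17-5=55; pred: 6+2-1=7
Step 3: prey: 55+22-7=70; pred: 7+3-1=9
Step 4: prey: 70+28-12=86; pred: 9+6-1=14
Step 5: prey: 86+34-24=96; pred: 14+12-2=24
Step 6: prey: 96+38-46=88; pred: 24+23-4=43
Step 7: prey: 88+35-75=48; pred: 43+37-8=72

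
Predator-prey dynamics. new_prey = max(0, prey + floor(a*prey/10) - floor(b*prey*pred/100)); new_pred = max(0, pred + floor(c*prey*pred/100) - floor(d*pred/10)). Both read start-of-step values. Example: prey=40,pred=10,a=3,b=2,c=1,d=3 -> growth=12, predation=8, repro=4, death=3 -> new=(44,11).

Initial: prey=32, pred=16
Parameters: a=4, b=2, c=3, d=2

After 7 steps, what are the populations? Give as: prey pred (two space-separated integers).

Step 1: prey: 32+12-10=34; pred: 16+15-3=28
Step 2: prey: 34+13-19=28; pred: 28+28-5=51
Step 3: prey: 28+11-28=11; pred: 51+42-10=83
Step 4: prey: 11+4-18=0; pred: 83+27-16=94
Step 5: prey: 0+0-0=0; pred: 94+0-18=76
Step 6: prey: 0+0-0=0; pred: 76+0-15=61
Step 7: prey: 0+0-0=0; pred: 61+0-12=49

Answer: 0 49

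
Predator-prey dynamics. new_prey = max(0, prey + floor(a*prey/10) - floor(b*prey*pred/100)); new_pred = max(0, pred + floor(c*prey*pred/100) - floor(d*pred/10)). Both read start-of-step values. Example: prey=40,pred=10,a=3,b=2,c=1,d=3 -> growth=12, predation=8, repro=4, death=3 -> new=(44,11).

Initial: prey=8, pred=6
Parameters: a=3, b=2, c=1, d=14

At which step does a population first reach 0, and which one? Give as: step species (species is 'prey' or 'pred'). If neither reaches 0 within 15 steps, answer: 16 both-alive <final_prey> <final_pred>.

Step 1: prey: 8+2-0=10; pred: 6+0-8=0
First extinction: pred at step 1

Answer: 1 pred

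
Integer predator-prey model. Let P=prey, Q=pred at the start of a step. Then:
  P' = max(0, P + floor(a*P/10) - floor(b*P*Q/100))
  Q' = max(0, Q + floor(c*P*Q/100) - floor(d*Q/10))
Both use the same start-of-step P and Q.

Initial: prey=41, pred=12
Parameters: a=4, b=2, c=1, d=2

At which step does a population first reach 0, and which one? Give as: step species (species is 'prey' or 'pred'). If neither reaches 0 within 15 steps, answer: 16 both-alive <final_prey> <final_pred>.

Step 1: prey: 41+16-9=48; pred: 12+4-2=14
Step 2: prey: 48+19-13=54; pred: 14+6-2=18
Step 3: prey: 54+21-19=56; pred: 18+9-3=24
Step 4: prey: 56+22-26=52; pred: 24+13-4=33
Step 5: prey: 52+20-34=38; pred: 33+17-6=44
Step 6: prey: 38+15-33=20; pred: 44+16-8=52
Step 7: prey: 20+8-20=8; pred: 52+10-10=52
Step 8: prey: 8+3-8=3; pred: 52+4-10=46
Step 9: prey: 3+1-2=2; pred: 46+1-9=38
Step 10: prey: 2+0-1=1; pred: 38+0-7=31
Step 11: prey: 1+0-0=1; pred: 31+0-6=25
Step 12: prey: 1+0-0=1; pred: 25+0-5=20
Step 13: prey: 1+0-0=1; pred: 20+0-4=16
Step 14: prey: 1+0-0=1; pred: 16+0-3=13
Step 15: prey: 1+0-0=1; pred: 13+0-2=11
No extinction within 15 steps

Answer: 16 both-alive 1 11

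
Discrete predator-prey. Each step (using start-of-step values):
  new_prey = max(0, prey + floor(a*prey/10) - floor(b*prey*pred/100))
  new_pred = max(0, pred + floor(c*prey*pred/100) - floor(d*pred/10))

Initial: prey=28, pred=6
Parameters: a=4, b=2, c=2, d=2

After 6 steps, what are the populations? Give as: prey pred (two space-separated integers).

Step 1: prey: 28+11-3=36; pred: 6+3-1=8
Step 2: prey: 36+14-5=45; pred: 8+5-1=12
Step 3: prey: 45+18-10=53; pred: 12+10-2=20
Step 4: prey: 53+21-21=53; pred: 20+21-4=37
Step 5: prey: 53+21-39=35; pred: 37+39-7=69
Step 6: prey: 35+14-48=1; pred: 69+48-13=104

Answer: 1 104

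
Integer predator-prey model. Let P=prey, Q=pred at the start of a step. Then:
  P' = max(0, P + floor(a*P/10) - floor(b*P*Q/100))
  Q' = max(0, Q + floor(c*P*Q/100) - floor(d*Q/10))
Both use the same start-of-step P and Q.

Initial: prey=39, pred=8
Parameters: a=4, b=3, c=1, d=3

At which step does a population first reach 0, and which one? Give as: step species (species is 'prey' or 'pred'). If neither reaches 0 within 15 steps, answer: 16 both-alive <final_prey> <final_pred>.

Step 1: prey: 39+15-9=45; pred: 8+3-2=9
Step 2: prey: 45+18-12=51; pred: 9+4-2=11
Step 3: prey: 51+20-16=55; pred: 11+5-3=13
Step 4: prey: 55+22-21=56; pred: 13+7-3=17
Step 5: prey: 56+22-28=50; pred: 17+9-5=21
Step 6: prey: 50+20-31=39; pred: 21+10-6=25
Step 7: prey: 39+15-29=25; pred: 25+9-7=27
Step 8: prey: 25+10-20=15; pred: 27+6-8=25
Step 9: prey: 15+6-11=10; pred: 25+3-7=21
Step 10: prey: 10+4-6=8; pred: 21+2-6=17
Step 11: prey: 8+3-4=7; pred: 17+1-5=13
Step 12: prey: 7+2-2=7; pred: 13+0-3=10
Step 13: prey: 7+2-2=7; pred: 10+0-3=7
Step 14: prey: 7+2-1=8; pred: 7+0-2=5
Step 15: prey: 8+3-1=10; pred: 5+0-1=4
No extinction within 15 steps

Answer: 16 both-alive 10 4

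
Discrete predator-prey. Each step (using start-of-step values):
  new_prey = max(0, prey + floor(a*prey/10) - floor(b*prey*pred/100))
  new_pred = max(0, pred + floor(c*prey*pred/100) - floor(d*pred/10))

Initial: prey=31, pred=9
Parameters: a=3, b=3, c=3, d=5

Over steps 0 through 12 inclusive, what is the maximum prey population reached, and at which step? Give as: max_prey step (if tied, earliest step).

Step 1: prey: 31+9-8=32; pred: 9+8-4=13
Step 2: prey: 32+9-12=29; pred: 13+12-6=19
Step 3: prey: 29+8-16=21; pred: 19+16-9=26
Step 4: prey: 21+6-16=11; pred: 26+16-13=29
Step 5: prey: 11+3-9=5; pred: 29+9-14=24
Step 6: prey: 5+1-3=3; pred: 24+3-12=15
Step 7: prey: 3+0-1=2; pred: 15+1-7=9
Step 8: prey: 2+0-0=2; pred: 9+0-4=5
Step 9: prey: 2+0-0=2; pred: 5+0-2=3
Step 10: prey: 2+0-0=2; pred: 3+0-1=2
Step 11: prey: 2+0-0=2; pred: 2+0-1=1
Step 12: prey: 2+0-0=2; pred: 1+0-0=1
Max prey = 32 at step 1

Answer: 32 1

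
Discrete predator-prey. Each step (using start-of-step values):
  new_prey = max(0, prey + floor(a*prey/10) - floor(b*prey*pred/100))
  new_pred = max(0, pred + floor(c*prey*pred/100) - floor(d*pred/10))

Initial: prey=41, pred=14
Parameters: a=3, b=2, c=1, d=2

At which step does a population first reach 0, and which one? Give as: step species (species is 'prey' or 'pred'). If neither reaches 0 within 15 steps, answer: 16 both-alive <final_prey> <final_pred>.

Step 1: prey: 41+12-11=42; pred: 14+5-2=17
Step 2: prey: 42+12-14=40; pred: 17+7-3=21
Step 3: prey: 40+12-16=36; pred: 21+8-4=25
Step 4: prey: 36+10-18=28; pred: 25+9-5=29
Step 5: prey: 28+8-16=20; pred: 29+8-5=32
Step 6: prey: 20+6-12=14; pred: 32+6-6=32
Step 7: prey: 14+4-8=10; pred: 32+4-6=30
Step 8: prey: 10+3-6=7; pred: 30+3-6=27
Step 9: prey: 7+2-3=6; pred: 27+1-5=23
Step 10: prey: 6+1-2=5; pred: 23+1-4=20
Step 11: prey: 5+1-2=4; pred: 20+1-4=17
Step 12: prey: 4+1-1=4; pred: 17+0-3=14
Step 13: prey: 4+1-1=4; pred: 14+0-2=12
Step 14: prey: 4+1-0=5; pred: 12+0-2=10
Step 15: prey: 5+1-1=5; pred: 10+0-2=8
No extinction within 15 steps

Answer: 16 both-alive 5 8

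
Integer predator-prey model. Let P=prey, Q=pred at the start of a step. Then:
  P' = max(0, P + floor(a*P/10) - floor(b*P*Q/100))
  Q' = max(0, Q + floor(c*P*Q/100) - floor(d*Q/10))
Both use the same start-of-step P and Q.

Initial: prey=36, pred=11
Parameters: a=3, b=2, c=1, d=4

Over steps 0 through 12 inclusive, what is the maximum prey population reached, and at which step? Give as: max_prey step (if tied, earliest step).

Step 1: prey: 36+10-7=39; pred: 11+3-4=10
Step 2: prey: 39+11-7=43; pred: 10+3-4=9
Step 3: prey: 43+12-7=48; pred: 9+3-3=9
Step 4: prey: 48+14-8=54; pred: 9+4-3=10
Step 5: prey: 54+16-10=60; pred: 10+5-4=11
Step 6: prey: 60+18-13=65; pred: 11+6-4=13
Step 7: prey: 65+19-16=68; pred: 13+8-5=16
Step 8: prey: 68+20-21=67; pred: 16+10-6=20
Step 9: prey: 67+20-26=61; pred: 20+13-8=25
Step 10: prey: 61+18-30=49; pred: 25+15-10=30
Step 11: prey: 49+14-29=34; pred: 30+14-12=32
Step 12: prey: 34+10-21=23; pred: 32+10-12=30
Max prey = 68 at step 7

Answer: 68 7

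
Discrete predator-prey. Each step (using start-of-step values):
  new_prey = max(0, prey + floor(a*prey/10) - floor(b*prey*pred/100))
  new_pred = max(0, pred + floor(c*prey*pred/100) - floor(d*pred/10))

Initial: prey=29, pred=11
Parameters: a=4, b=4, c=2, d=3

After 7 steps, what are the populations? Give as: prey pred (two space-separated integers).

Answer: 3 12

Derivation:
Step 1: prey: 29+11-12=28; pred: 11+6-3=14
Step 2: prey: 28+11-15=24; pred: 14+7-4=17
Step 3: prey: 24+9-16=17; pred: 17+8-5=20
Step 4: prey: 17+6-13=10; pred: 20+6-6=20
Step 5: prey: 10+4-8=6; pred: 20+4-6=18
Step 6: prey: 6+2-4=4; pred: 18+2-5=15
Step 7: prey: 4+1-2=3; pred: 15+1-4=12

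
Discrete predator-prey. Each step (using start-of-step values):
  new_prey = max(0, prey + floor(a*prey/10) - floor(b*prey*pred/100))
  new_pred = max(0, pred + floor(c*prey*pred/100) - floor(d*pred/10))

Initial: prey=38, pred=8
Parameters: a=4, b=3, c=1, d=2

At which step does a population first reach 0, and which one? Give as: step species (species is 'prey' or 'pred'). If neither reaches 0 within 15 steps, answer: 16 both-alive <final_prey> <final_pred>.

Answer: 16 both-alive 1 8

Derivation:
Step 1: prey: 38+15-9=44; pred: 8+3-1=10
Step 2: prey: 44+17-13=48; pred: 10+4-2=12
Step 3: prey: 48+19-17=50; pred: 12+5-2=15
Step 4: prey: 50+20-22=48; pred: 15+7-3=19
Step 5: prey: 48+19-27=40; pred: 19+9-3=25
Step 6: prey: 40+16-30=26; pred: 25+10-5=30
Step 7: prey: 26+10-23=13; pred: 30+7-6=31
Step 8: prey: 13+5-12=6; pred: 31+4-6=29
Step 9: prey: 6+2-5=3; pred: 29+1-5=25
Step 10: prey: 3+1-2=2; pred: 25+0-5=20
Step 11: prey: 2+0-1=1; pred: 20+0-4=16
Step 12: prey: 1+0-0=1; pred: 16+0-3=13
Step 13: prey: 1+0-0=1; pred: 13+0-2=11
Step 14: prey: 1+0-0=1; pred: 11+0-2=9
Step 15: prey: 1+0-0=1; pred: 9+0-1=8
No extinction within 15 steps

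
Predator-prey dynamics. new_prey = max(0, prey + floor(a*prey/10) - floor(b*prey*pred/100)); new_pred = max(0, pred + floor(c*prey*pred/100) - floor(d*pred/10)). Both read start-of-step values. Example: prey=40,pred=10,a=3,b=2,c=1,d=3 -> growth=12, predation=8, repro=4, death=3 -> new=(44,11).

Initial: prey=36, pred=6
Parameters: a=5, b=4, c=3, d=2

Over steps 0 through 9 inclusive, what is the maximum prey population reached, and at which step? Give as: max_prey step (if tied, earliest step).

Step 1: prey: 36+18-8=46; pred: 6+6-1=11
Step 2: prey: 46+23-20=49; pred: 11+15-2=24
Step 3: prey: 49+24-47=26; pred: 24+35-4=55
Step 4: prey: 26+13-57=0; pred: 55+42-11=86
Step 5: prey: 0+0-0=0; pred: 86+0-17=69
Step 6: prey: 0+0-0=0; pred: 69+0-13=56
Step 7: prey: 0+0-0=0; pred: 56+0-11=45
Step 8: prey: 0+0-0=0; pred: 45+0-9=36
Step 9: prey: 0+0-0=0; pred: 36+0-7=29
Max prey = 49 at step 2

Answer: 49 2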